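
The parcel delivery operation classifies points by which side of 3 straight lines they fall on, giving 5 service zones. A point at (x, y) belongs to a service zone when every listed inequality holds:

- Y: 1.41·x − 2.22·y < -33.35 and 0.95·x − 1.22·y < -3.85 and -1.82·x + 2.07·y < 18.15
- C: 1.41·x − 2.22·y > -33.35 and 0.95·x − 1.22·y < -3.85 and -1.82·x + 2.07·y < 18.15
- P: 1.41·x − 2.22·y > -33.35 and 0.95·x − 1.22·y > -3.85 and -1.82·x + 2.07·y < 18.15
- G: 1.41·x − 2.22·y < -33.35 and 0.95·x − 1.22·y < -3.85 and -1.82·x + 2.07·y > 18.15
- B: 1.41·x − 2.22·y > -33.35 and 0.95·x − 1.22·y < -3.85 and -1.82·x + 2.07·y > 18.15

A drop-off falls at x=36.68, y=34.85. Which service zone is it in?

1.41·36.68 − 2.22·34.85 = -25.648, which is > -33.35
0.95·36.68 − 1.22·34.85 = -7.671, which is < -3.85
-1.82·36.68 + 2.07·34.85 = 5.382, which is < 18.15
This sign pattern matches C.

C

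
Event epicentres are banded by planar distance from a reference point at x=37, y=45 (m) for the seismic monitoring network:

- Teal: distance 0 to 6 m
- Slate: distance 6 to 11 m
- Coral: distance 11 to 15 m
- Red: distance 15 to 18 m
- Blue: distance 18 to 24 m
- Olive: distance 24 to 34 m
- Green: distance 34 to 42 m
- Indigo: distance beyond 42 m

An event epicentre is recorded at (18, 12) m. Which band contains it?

Distance = √((18−37)² + (12−45)²) = √(361.000 + 1089.000) = 38.079 m.
34 ≤ 38.079 < 42 → Green.

Green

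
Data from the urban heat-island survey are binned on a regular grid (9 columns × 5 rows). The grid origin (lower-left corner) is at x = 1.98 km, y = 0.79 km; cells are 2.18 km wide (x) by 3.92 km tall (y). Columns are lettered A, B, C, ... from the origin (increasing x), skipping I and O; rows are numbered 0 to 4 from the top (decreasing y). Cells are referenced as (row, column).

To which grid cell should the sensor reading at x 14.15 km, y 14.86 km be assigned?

Column index: ⌊(14.15 − 1.98) / 2.18⌋ = ⌊5.583⌋ = 5 → column F
Row offset from origin: ⌊(14.86 − 0.79) / 3.92⌋ = ⌊3.589⌋ = 3 → row 1 (counted from top)

(1, F)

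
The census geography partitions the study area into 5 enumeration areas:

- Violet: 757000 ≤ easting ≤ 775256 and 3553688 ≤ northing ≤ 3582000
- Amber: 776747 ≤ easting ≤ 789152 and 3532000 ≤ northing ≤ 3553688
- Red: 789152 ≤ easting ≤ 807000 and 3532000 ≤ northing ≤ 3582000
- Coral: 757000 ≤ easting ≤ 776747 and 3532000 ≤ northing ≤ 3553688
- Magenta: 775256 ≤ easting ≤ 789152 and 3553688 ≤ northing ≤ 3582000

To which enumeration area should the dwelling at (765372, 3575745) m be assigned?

Violet

The point has easting = 765372 and northing = 3575745.
Only Violet satisfies 757000 ≤ easting ≤ 775256 and 3553688 ≤ northing ≤ 3582000.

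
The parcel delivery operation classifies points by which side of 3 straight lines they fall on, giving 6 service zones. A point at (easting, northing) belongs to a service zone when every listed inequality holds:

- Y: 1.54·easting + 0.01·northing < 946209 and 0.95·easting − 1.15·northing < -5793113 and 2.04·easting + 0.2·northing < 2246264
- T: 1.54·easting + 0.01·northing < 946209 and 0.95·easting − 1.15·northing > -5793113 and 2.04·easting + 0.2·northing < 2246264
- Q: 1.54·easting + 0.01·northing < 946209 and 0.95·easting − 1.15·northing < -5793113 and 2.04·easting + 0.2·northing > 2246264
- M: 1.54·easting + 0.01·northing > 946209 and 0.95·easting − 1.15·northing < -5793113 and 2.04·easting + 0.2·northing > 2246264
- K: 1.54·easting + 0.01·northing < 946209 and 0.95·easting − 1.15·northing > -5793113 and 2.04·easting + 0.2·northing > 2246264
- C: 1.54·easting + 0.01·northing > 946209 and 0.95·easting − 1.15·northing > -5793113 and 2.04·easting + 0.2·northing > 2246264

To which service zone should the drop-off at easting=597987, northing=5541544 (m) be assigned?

1.54·597987 + 0.01·5541544 = 976315.420, which is > 946209
0.95·597987 − 1.15·5541544 = -5804687.950, which is < -5793113
2.04·597987 + 0.2·5541544 = 2328202.280, which is > 2246264
This sign pattern matches M.

M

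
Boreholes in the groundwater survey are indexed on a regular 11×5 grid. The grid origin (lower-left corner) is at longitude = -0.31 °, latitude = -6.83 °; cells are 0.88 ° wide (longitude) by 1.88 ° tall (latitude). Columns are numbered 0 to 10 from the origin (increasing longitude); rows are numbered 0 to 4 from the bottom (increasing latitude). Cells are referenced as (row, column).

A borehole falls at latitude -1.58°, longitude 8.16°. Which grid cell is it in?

Column index: ⌊(8.16 − -0.31) / 0.88⌋ = ⌊9.625⌋ = 9
Row offset from origin: ⌊(-1.58 − -6.83) / 1.88⌋ = ⌊2.793⌋ = 2 → row 2

(2, 9)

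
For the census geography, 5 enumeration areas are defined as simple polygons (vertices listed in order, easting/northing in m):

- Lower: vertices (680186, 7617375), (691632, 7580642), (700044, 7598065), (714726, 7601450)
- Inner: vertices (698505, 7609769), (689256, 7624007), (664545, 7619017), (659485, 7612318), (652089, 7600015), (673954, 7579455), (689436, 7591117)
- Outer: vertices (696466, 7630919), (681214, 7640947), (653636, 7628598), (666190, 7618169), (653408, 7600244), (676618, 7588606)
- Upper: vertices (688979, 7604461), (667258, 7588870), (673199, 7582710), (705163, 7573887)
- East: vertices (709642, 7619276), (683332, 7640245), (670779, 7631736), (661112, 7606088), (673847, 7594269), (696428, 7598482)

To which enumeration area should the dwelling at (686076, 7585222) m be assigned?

Upper

Cast a ray rightward from (686076, 7585222). For each polygon, the edges (by vertex number in listed order) whose endpoints lie on opposite sides of northing = 7585222, where each meets that height, and whether that is right or left of the point:
Lower: 1–2 at easting≈690204.9 (right), 2–3 at easting≈693843.3 (right) → 2 crossings.
Inner: 5–6 at easting≈667821.0 (left), 6–7 at easting≈681610.0 (left) → 0 crossings.
Outer: no edge straddles that height → 0 crossings.
Upper: 2–3 at easting≈670776.3 (left), 4–1 at easting≈699162.9 (right) → 1 crossing.
East: no edge straddles that height → 0 crossings.
Only Upper has an odd count, so the point is inside Upper.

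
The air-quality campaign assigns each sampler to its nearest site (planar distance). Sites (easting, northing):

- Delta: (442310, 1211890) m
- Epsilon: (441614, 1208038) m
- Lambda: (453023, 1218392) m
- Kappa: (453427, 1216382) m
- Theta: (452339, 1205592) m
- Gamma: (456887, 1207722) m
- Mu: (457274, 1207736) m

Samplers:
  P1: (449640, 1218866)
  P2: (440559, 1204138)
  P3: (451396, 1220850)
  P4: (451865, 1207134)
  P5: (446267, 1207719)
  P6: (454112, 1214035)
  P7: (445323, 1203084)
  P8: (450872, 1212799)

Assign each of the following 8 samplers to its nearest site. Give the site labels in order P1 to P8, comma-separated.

Lambda, Epsilon, Lambda, Theta, Epsilon, Kappa, Epsilon, Kappa

P1 → Lambda (d²=11669365.00)
P2 → Epsilon (d²=16323025.00)
P3 → Lambda (d²=8688893.00)
P4 → Theta (d²=2602440.00)
P5 → Epsilon (d²=21752170.00)
P6 → Kappa (d²=5977634.00)
P7 → Epsilon (d²=38298797.00)
P8 → Kappa (d²=19365914.00)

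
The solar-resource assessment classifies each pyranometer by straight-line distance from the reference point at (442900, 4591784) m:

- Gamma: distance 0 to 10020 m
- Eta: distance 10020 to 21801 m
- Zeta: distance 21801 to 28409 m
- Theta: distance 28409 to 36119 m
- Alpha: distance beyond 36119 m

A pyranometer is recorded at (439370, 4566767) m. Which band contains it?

Distance = √((439370−442900)² + (4566767−4591784)²) = √(12460900.000 + 625850289.000) = 25264.821 m.
21801 ≤ 25264.821 < 28409 → Zeta.

Zeta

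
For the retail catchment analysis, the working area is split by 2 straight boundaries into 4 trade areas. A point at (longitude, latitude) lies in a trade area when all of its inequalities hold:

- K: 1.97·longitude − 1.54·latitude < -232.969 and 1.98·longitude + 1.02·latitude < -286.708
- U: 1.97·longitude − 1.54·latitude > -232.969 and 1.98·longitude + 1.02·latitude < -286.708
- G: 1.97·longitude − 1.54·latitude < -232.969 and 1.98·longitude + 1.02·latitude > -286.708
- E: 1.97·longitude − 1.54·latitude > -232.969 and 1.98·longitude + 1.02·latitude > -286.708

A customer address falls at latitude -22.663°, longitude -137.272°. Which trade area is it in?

1.97·-137.272 − 1.54·-22.663 = -235.525, which is < -232.969
1.98·-137.272 + 1.02·-22.663 = -294.915, which is < -286.708
This sign pattern matches K.

K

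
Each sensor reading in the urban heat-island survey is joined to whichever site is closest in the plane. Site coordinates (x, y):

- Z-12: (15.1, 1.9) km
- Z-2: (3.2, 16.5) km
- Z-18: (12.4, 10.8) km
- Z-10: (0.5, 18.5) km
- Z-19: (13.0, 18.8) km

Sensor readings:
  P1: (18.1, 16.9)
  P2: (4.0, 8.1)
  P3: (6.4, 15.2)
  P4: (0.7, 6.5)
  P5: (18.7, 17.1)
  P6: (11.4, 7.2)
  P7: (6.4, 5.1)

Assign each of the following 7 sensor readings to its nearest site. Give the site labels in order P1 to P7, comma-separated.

Z-19, Z-2, Z-2, Z-2, Z-19, Z-18, Z-18

P1 → Z-19 (d²=29.62)
P2 → Z-2 (d²=71.20)
P3 → Z-2 (d²=11.93)
P4 → Z-2 (d²=106.25)
P5 → Z-19 (d²=35.38)
P6 → Z-18 (d²=13.96)
P7 → Z-18 (d²=68.49)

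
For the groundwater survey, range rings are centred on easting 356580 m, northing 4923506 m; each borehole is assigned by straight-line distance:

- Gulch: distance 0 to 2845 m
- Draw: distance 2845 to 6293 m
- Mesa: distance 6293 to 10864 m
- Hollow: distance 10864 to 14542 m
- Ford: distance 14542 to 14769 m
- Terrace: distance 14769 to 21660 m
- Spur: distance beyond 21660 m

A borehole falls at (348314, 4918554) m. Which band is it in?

Mesa

Distance = √((348314−356580)² + (4918554−4923506)²) = √(68326756.000 + 24522304.000) = 9635.822 m.
6293 ≤ 9635.822 < 10864 → Mesa.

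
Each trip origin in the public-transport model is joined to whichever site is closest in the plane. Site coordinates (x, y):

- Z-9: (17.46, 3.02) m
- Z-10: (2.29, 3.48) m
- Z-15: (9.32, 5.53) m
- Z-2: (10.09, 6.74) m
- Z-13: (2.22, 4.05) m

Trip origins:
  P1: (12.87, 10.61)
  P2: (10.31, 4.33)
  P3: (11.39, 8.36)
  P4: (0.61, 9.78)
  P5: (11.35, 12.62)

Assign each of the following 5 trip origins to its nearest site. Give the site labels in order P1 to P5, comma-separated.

P1 → Z-2 (d²=22.71)
P2 → Z-15 (d²=2.42)
P3 → Z-2 (d²=4.31)
P4 → Z-13 (d²=35.42)
P5 → Z-2 (d²=36.16)

Z-2, Z-15, Z-2, Z-13, Z-2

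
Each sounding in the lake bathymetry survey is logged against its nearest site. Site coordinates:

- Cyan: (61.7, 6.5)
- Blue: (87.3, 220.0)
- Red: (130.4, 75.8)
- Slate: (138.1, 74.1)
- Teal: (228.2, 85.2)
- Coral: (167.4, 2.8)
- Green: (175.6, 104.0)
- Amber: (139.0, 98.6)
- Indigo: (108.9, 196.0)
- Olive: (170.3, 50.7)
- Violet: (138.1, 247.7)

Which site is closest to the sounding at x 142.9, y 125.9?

Amber

Squared distances to each site:
Cyan: 20849.800; Blue: 11946.170; Red: 2666.260; Slate: 2706.280; Teal: 8932.580; Coral: 15753.860; Green: 1548.900; Amber: 760.500; Indigo: 6070.010; Olive: 6405.800; Violet: 14858.280.
Minimum at Amber.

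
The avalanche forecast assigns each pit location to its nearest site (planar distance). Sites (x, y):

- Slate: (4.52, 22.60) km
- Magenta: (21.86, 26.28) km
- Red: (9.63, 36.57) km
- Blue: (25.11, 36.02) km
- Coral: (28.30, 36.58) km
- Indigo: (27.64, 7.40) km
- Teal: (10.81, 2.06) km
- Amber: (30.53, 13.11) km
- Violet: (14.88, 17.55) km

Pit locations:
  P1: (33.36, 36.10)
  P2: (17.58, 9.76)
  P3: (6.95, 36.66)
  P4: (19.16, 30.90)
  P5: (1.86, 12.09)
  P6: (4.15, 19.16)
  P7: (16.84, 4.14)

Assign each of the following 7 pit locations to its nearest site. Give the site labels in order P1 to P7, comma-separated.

Coral, Violet, Red, Magenta, Slate, Slate, Teal

P1 → Coral (d²=25.83)
P2 → Violet (d²=67.97)
P3 → Red (d²=7.19)
P4 → Magenta (d²=28.63)
P5 → Slate (d²=117.54)
P6 → Slate (d²=11.97)
P7 → Teal (d²=40.69)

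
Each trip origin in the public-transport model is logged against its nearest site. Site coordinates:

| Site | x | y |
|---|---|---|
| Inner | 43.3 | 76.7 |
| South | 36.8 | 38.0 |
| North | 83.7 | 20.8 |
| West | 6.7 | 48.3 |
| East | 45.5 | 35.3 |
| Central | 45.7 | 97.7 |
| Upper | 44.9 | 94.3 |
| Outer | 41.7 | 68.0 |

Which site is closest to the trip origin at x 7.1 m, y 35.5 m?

West

Squared distances to each site:
Inner: 3007.880; South: 888.340; North: 6083.650; West: 164.000; East: 1474.600; Central: 5358.800; Upper: 4886.280; Outer: 2253.410.
Minimum at West.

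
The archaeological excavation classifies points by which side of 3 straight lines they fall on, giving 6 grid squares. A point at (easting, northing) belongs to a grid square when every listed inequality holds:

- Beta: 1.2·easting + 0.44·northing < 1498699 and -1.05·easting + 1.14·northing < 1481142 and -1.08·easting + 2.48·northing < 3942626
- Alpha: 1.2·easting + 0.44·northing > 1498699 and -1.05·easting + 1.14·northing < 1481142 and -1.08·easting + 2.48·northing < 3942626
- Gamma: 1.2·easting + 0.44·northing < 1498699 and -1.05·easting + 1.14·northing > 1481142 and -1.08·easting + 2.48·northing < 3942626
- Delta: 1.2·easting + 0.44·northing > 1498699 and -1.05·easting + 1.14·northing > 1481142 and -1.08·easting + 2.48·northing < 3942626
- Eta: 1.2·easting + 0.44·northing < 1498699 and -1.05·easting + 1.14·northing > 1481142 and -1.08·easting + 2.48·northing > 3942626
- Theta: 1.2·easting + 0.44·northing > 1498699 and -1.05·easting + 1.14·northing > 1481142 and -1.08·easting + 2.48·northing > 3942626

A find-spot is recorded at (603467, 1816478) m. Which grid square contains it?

Alpha

1.2·603467 + 0.44·1816478 = 1523410.720, which is > 1498699
-1.05·603467 + 1.14·1816478 = 1437144.570, which is < 1481142
-1.08·603467 + 2.48·1816478 = 3853121.080, which is < 3942626
This sign pattern matches Alpha.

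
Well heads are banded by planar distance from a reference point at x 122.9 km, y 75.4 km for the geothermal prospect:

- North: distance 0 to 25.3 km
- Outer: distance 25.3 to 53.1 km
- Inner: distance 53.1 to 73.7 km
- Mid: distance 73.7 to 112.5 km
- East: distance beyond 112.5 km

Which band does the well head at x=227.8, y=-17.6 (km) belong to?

Distance = √((227.8−122.9)² + (-17.6−75.4)²) = √(11004.010 + 8649.000) = 140.189 km.
112.5 ≤ 140.189 < ∞ → East.

East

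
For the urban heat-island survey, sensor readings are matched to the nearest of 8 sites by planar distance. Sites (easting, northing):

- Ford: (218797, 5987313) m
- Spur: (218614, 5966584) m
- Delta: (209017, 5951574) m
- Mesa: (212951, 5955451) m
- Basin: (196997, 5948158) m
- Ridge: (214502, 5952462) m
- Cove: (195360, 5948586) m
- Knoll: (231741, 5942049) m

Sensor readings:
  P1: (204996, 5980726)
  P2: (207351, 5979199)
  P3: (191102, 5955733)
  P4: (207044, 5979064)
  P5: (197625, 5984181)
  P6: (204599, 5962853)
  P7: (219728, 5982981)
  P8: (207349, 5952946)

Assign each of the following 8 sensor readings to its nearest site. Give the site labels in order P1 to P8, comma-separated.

P1 → Ford (d²=233856170.00)
P2 → Ford (d²=196847912.00)
P3 → Cove (d²=69210173.00)
P4 → Ford (d²=206179010.00)
P5 → Ford (d²=458063008.00)
P6 → Mesa (d²=124545508.00)
P7 → Ford (d²=19632985.00)
P8 → Delta (d²=4664608.00)

Ford, Ford, Cove, Ford, Ford, Mesa, Ford, Delta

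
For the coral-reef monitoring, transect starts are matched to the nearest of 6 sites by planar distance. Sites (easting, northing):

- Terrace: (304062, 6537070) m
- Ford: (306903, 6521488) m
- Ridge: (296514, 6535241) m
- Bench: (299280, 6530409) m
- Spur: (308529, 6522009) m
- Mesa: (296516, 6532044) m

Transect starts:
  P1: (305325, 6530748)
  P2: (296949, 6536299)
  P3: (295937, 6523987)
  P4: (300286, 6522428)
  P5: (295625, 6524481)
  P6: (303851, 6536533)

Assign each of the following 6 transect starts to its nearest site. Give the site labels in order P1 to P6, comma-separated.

P1 → Bench (d²=36656946.00)
P2 → Ridge (d²=1308589.00)
P3 → Bench (d²=52417733.00)
P4 → Ford (d²=44668289.00)
P5 → Bench (d²=48500209.00)
P6 → Terrace (d²=332890.00)

Bench, Ridge, Bench, Ford, Bench, Terrace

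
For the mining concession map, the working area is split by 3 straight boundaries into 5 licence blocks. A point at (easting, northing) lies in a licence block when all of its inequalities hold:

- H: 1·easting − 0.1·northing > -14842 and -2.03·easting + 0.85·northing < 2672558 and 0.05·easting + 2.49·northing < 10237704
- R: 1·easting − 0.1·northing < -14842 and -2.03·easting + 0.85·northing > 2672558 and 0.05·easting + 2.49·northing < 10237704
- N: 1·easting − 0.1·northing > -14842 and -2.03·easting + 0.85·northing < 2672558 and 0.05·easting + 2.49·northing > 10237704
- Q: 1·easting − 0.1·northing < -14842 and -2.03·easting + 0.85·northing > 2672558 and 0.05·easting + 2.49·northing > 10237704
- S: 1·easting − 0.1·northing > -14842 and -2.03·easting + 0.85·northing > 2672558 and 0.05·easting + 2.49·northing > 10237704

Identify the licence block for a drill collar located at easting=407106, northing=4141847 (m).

S

1·407106 − 0.1·4141847 = -7078.700, which is > -14842
-2.03·407106 + 0.85·4141847 = 2694144.770, which is > 2672558
0.05·407106 + 2.49·4141847 = 10333554.330, which is > 10237704
This sign pattern matches S.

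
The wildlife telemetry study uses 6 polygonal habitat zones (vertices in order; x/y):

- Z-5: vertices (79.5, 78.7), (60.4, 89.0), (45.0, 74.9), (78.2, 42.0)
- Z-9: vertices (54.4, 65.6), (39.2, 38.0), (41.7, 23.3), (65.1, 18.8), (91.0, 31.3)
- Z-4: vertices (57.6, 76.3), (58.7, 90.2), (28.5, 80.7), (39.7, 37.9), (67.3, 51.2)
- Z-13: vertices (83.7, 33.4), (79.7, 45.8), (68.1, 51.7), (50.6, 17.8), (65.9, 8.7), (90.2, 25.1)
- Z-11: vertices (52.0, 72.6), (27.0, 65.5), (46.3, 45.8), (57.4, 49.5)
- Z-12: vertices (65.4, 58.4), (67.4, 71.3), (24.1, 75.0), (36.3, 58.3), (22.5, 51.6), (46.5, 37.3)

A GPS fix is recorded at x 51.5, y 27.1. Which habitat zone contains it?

Z-9

Cast a ray rightward from (51.5, 27.1). For each polygon, the edges (by vertex number in listed order) whose endpoints lie on opposite sides of y = 27.1, where each meets that height, and whether that is right or left of the point:
Z-5: no edge straddles that height → 0 crossings.
Z-9: 2–3 at x≈41.05 (left), 4–5 at x≈82.30 (right) → 1 crossing.
Z-4: no edge straddles that height → 0 crossings.
Z-13: 3–4 at x≈55.40 (right), 6–1 at x≈88.63 (right) → 2 crossings.
Z-11: no edge straddles that height → 0 crossings.
Z-12: no edge straddles that height → 0 crossings.
Only Z-9 has an odd count, so the point is inside Z-9.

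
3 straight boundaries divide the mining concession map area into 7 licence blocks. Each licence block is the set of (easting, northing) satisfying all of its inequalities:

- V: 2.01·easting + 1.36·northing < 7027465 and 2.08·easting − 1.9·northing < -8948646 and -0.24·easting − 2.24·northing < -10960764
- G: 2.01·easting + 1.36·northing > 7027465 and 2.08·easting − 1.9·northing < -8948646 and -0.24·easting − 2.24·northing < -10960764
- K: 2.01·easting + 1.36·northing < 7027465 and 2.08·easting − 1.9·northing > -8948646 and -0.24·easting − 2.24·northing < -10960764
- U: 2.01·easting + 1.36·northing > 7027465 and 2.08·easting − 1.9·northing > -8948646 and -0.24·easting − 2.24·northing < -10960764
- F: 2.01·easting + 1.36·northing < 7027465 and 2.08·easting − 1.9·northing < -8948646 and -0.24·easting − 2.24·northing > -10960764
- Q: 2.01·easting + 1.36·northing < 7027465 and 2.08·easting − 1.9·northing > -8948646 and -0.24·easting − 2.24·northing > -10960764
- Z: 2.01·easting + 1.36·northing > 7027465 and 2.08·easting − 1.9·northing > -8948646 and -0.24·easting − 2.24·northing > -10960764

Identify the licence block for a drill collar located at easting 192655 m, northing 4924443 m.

G

2.01·192655 + 1.36·4924443 = 7084479.030, which is > 7027465
2.08·192655 − 1.9·4924443 = -8955719.300, which is < -8948646
-0.24·192655 − 2.24·4924443 = -11076989.520, which is < -10960764
This sign pattern matches G.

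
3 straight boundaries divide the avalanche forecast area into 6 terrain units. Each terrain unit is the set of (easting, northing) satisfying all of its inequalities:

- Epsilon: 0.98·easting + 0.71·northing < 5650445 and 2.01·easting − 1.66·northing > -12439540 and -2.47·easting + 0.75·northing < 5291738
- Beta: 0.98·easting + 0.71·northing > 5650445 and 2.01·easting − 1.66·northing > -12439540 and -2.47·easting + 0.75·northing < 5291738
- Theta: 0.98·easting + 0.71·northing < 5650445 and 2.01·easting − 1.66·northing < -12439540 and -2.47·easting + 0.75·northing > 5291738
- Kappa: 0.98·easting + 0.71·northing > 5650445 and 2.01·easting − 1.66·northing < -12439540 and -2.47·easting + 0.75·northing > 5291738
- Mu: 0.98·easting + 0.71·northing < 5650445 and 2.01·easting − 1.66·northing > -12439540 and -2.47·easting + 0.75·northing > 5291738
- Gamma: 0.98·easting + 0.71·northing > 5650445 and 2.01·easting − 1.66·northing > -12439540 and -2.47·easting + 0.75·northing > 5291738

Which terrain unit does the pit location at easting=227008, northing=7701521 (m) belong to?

Beta

0.98·227008 + 0.71·7701521 = 5690547.750, which is > 5650445
2.01·227008 − 1.66·7701521 = -12328238.780, which is > -12439540
-2.47·227008 + 0.75·7701521 = 5215430.990, which is < 5291738
This sign pattern matches Beta.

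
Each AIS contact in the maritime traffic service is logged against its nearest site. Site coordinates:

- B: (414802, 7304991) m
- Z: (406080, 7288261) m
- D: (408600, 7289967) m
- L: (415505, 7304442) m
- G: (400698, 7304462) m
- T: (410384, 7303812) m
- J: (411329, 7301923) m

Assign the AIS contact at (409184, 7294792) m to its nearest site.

D

Squared distances to each site:
B: 135581525.000; Z: 52288777.000; D: 23621681.000; L: 133077541.000; G: 165521096.000; T: 82800400.000; J: 55452186.000.
Minimum at D.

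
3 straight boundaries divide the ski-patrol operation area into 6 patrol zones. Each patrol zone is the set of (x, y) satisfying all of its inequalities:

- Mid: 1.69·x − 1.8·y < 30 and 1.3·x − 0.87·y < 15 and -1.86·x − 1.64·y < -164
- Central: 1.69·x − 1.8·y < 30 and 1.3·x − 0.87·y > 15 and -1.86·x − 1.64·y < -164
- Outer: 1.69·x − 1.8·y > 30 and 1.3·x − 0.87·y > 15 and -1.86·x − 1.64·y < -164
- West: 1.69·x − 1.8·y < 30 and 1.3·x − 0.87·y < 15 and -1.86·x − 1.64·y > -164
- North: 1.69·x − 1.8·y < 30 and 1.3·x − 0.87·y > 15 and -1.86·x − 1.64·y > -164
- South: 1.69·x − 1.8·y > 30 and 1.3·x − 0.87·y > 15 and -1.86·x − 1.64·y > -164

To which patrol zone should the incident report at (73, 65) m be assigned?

Central

1.69·73 − 1.8·65 = 6.370, which is < 30
1.3·73 − 0.87·65 = 38.350, which is > 15
-1.86·73 − 1.64·65 = -242.380, which is < -164
This sign pattern matches Central.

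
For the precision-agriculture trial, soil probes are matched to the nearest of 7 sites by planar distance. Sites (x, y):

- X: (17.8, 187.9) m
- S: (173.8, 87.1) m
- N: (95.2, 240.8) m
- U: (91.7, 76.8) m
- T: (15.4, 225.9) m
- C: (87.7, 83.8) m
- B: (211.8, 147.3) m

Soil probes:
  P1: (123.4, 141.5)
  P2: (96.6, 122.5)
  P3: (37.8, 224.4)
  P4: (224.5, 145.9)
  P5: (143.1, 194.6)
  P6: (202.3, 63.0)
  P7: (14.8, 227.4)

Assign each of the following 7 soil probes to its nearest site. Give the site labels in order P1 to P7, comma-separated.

C, C, T, B, N, S, T

P1 → C (d²=4603.78)
P2 → C (d²=1576.90)
P3 → T (d²=504.01)
P4 → B (d²=163.25)
P5 → N (d²=4428.85)
P6 → S (d²=1393.06)
P7 → T (d²=2.61)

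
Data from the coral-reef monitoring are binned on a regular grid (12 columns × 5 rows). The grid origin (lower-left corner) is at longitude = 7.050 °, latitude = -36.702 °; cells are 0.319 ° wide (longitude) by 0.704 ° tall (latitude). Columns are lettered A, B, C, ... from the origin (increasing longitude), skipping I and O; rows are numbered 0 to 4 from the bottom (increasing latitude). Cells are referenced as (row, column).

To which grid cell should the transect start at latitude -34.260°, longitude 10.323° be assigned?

Column index: ⌊(10.323 − 7.050) / 0.319⌋ = ⌊10.260⌋ = 10 → column L
Row offset from origin: ⌊(-34.260 − -36.702) / 0.704⌋ = ⌊3.469⌋ = 3 → row 3

(3, L)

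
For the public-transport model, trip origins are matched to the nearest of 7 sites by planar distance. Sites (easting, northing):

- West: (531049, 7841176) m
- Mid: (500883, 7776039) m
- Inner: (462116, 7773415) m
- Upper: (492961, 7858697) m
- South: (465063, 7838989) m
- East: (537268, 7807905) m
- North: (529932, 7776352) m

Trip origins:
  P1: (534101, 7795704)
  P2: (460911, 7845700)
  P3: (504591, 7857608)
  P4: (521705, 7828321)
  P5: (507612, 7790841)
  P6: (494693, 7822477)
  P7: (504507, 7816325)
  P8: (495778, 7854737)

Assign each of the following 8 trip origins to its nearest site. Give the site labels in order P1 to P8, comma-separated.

P1 → East (d²=158894290.00)
P2 → South (d²=62276625.00)
P3 → Upper (d²=136442821.00)
P4 → West (d²=252561361.00)
P5 → Mid (d²=264378645.00)
P6 → South (d²=1150583044.00)
P7 → East (d²=1144179521.00)
P8 → Upper (d²=23617089.00)

East, South, Upper, West, Mid, South, East, Upper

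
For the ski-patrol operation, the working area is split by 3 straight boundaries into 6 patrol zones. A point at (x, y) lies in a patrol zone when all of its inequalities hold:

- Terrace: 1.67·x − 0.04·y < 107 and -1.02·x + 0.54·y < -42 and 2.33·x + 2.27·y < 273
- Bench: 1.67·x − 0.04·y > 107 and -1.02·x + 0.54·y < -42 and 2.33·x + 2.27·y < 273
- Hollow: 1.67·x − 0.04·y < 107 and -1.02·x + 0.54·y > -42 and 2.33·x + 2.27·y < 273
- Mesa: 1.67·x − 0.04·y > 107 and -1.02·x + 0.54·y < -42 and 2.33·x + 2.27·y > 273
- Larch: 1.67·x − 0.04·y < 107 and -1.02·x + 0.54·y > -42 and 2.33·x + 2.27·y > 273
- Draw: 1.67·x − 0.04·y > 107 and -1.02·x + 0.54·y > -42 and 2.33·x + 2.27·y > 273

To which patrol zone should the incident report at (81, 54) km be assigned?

Mesa

1.67·81 − 0.04·54 = 133.110, which is > 107
-1.02·81 + 0.54·54 = -53.460, which is < -42
2.33·81 + 2.27·54 = 311.310, which is > 273
This sign pattern matches Mesa.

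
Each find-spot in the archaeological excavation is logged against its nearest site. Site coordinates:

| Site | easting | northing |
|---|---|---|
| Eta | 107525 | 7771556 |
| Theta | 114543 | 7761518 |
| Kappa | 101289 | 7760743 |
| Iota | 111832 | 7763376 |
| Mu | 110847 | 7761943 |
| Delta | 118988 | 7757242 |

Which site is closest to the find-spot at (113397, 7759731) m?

Theta

Squared distances to each site:
Eta: 174311009.000; Theta: 4506685.000; Kappa: 147627808.000; Iota: 15735250.000; Mu: 11395444.000; Delta: 37454402.000.
Minimum at Theta.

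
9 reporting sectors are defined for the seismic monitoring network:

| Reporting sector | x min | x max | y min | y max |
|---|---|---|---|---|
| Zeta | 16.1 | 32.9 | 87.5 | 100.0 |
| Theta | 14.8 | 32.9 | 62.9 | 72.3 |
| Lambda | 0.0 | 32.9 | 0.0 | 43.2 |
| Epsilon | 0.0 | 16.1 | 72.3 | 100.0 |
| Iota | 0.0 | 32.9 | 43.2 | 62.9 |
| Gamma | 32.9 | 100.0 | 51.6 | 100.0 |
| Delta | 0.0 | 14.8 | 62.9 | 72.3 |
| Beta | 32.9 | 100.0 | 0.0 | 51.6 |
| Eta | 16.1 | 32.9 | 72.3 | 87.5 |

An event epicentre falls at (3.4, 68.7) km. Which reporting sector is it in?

Delta

The point has x = 3.4 and y = 68.7.
Only Delta satisfies 0.0 ≤ x ≤ 14.8 and 62.9 ≤ y ≤ 72.3.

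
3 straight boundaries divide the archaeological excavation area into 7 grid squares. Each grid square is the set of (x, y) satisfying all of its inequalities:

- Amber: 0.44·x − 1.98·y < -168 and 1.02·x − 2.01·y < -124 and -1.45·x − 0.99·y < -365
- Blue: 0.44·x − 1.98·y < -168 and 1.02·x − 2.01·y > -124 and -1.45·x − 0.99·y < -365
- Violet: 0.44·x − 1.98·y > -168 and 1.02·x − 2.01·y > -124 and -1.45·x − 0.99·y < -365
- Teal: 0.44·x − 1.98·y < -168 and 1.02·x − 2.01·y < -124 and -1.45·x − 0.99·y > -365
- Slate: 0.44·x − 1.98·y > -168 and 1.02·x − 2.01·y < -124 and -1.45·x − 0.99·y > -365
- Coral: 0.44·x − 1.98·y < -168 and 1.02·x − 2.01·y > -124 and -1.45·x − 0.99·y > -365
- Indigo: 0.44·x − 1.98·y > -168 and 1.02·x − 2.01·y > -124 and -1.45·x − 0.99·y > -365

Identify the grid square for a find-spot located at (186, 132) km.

0.44·186 − 1.98·132 = -179.520, which is < -168
1.02·186 − 2.01·132 = -75.600, which is > -124
-1.45·186 − 0.99·132 = -400.380, which is < -365
This sign pattern matches Blue.

Blue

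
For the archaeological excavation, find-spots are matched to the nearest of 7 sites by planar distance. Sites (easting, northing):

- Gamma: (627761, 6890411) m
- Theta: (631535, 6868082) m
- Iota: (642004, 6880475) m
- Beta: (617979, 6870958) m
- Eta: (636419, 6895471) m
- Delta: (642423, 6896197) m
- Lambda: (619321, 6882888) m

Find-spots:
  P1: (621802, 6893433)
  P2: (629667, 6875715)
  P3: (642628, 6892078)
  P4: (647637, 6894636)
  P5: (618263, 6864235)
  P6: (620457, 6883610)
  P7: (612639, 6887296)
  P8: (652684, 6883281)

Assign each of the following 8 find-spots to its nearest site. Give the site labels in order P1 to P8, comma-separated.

P1 → Gamma (d²=44642165.00)
P2 → Theta (d²=61752113.00)
P3 → Delta (d²=17008186.00)
P4 → Delta (d²=29622517.00)
P5 → Beta (d²=45279385.00)
P6 → Lambda (d²=1811780.00)
P7 → Lambda (d²=64079588.00)
P8 → Iota (d²=121936036.00)

Gamma, Theta, Delta, Delta, Beta, Lambda, Lambda, Iota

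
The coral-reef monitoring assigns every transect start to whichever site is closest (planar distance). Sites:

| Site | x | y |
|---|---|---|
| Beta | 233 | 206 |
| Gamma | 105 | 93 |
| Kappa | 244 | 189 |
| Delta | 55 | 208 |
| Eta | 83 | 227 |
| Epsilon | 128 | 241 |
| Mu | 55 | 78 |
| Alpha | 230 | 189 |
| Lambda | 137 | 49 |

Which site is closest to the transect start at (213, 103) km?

Squared distances to each site:
Beta: 11009.000; Gamma: 11764.000; Kappa: 8357.000; Delta: 35989.000; Eta: 32276.000; Epsilon: 26269.000; Mu: 25589.000; Alpha: 7685.000; Lambda: 8692.000.
Minimum at Alpha.

Alpha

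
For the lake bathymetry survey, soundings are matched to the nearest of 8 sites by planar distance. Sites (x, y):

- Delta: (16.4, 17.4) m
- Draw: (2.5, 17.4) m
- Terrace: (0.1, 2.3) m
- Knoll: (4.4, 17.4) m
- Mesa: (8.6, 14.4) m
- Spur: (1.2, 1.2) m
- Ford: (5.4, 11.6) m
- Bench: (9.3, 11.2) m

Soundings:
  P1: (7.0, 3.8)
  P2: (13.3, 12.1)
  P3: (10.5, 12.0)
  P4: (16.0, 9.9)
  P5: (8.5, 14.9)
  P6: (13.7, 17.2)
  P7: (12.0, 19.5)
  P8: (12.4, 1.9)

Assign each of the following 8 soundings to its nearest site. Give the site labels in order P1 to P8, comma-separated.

Spur, Bench, Bench, Bench, Mesa, Delta, Delta, Bench

P1 → Spur (d²=40.40)
P2 → Bench (d²=16.81)
P3 → Bench (d²=2.08)
P4 → Bench (d²=46.58)
P5 → Mesa (d²=0.26)
P6 → Delta (d²=7.33)
P7 → Delta (d²=23.77)
P8 → Bench (d²=96.10)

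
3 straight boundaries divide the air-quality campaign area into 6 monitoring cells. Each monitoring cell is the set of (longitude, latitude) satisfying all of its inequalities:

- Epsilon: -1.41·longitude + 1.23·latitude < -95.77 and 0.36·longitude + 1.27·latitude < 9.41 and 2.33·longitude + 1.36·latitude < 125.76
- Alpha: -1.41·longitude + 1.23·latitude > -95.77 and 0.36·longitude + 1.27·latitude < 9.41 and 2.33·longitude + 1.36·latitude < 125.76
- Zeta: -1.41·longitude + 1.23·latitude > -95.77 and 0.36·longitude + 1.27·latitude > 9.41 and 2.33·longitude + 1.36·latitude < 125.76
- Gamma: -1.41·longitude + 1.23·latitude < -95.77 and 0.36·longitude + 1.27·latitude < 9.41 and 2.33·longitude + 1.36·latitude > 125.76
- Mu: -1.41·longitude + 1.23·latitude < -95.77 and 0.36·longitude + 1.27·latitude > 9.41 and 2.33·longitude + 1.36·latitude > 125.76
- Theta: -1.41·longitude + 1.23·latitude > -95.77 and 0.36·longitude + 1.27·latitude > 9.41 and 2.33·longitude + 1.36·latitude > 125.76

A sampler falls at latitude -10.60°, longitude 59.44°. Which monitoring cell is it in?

-1.41·59.44 + 1.23·-10.60 = -96.848, which is < -95.77
0.36·59.44 + 1.27·-10.60 = 7.936, which is < 9.41
2.33·59.44 + 1.36·-10.60 = 124.079, which is < 125.76
This sign pattern matches Epsilon.

Epsilon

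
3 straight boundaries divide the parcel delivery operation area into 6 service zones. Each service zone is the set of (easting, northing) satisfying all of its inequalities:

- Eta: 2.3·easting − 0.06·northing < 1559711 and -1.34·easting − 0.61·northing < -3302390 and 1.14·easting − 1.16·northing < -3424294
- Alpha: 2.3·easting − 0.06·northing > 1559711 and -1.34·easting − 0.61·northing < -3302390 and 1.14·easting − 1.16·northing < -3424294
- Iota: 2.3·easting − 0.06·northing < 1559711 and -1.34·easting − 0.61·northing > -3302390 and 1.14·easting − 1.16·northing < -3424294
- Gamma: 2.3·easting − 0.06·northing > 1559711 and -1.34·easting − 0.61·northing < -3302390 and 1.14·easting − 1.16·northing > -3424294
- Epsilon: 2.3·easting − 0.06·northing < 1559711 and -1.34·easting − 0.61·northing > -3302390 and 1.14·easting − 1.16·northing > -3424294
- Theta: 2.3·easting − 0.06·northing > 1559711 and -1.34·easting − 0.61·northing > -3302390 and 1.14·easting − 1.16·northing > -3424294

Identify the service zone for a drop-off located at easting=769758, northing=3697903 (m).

Epsilon

2.3·769758 − 0.06·3697903 = 1548569.220, which is < 1559711
-1.34·769758 − 0.61·3697903 = -3287196.550, which is > -3302390
1.14·769758 − 1.16·3697903 = -3412043.360, which is > -3424294
This sign pattern matches Epsilon.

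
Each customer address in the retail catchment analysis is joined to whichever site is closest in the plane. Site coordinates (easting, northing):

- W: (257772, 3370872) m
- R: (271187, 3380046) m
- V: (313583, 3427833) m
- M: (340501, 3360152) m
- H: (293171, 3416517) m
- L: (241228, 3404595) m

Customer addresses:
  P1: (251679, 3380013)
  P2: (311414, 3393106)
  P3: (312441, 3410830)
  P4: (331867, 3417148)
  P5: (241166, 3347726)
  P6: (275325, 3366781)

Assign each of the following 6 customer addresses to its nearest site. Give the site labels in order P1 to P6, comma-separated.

P1 → W (d²=120682530.00)
P2 → H (d²=880881970.00)
P3 → V (d²=290406173.00)
P4 → V (d²=448473881.00)
P5 → W (d²=811496552.00)
P6 → R (d²=193083269.00)

W, H, V, V, W, R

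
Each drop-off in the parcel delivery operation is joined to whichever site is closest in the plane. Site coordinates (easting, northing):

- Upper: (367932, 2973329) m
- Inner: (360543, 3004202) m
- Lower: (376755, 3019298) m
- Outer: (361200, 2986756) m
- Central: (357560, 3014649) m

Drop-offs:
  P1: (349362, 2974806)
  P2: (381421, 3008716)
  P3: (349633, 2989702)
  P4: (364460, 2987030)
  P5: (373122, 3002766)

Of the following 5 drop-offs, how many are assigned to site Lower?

P1 → Outer
P2 → Lower
P3 → Outer
P4 → Outer
P5 → Inner
1 of the 5 goes to Lower.

1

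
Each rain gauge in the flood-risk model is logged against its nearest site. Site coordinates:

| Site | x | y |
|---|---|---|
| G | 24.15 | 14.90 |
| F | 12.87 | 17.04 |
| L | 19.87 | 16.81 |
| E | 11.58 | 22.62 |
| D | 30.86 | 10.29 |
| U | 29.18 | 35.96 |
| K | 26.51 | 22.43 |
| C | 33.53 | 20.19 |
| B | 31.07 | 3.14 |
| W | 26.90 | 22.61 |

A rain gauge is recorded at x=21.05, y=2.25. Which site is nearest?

B

Squared distances to each site:
G: 169.632; F: 285.656; L: 213.386; E: 504.618; D: 160.878; U: 1202.461; K: 437.044; C: 477.594; B: 101.192; W: 448.752.
Minimum at B.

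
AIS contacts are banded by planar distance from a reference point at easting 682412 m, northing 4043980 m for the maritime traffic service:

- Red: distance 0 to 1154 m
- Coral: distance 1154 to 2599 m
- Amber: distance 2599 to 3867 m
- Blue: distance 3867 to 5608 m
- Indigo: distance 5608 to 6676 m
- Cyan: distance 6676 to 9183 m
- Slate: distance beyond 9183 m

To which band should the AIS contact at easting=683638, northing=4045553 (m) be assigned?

Coral

Distance = √((683638−682412)² + (4045553−4043980)²) = √(1503076.000 + 2474329.000) = 1994.343 m.
1154 ≤ 1994.343 < 2599 → Coral.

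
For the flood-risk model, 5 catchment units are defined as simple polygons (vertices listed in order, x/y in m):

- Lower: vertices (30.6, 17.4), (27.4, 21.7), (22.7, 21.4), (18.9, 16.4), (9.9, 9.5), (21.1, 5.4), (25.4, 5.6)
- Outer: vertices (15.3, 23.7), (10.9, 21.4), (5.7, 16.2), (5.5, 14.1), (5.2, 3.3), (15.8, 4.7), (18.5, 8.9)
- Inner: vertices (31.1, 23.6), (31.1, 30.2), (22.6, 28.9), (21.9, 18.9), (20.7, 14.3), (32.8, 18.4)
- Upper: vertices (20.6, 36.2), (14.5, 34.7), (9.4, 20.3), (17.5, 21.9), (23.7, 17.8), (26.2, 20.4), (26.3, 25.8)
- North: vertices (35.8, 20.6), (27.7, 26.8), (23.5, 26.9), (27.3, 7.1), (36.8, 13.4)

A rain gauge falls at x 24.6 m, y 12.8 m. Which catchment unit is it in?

Cast a ray rightward from (24.6, 12.8). For each polygon, the edges (by vertex number in listed order) whose endpoints lie on opposite sides of y = 12.8, where each meets that height, and whether that is right or left of the point:
Lower: 4–5 at x≈14.20 (left), 7–1 at x≈28.57 (right) → 1 crossing.
Outer: 4–5 at x≈5.46 (left), 7–1 at x≈17.66 (left) → 0 crossings.
Inner: no edge straddles that height → 0 crossings.
Upper: no edge straddles that height → 0 crossings.
North: 3–4 at x≈26.21 (right), 4–5 at x≈35.90 (right) → 2 crossings.
Only Lower has an odd count, so the point is inside Lower.

Lower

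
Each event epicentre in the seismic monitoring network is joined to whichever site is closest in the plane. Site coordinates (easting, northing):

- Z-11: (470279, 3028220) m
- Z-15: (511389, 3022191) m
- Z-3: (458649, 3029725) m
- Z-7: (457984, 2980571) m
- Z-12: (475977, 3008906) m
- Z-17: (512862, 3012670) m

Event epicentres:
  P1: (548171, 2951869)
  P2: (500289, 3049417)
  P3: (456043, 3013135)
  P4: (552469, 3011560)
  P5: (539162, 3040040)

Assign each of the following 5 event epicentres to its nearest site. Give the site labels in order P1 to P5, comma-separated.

Z-17, Z-15, Z-3, Z-17, Z-15

P1 → Z-17 (d²=4943487082.00)
P2 → Z-15 (d²=864465076.00)
P3 → Z-3 (d²=282019336.00)
P4 → Z-17 (d²=1569946549.00)
P5 → Z-15 (d²=1089926330.00)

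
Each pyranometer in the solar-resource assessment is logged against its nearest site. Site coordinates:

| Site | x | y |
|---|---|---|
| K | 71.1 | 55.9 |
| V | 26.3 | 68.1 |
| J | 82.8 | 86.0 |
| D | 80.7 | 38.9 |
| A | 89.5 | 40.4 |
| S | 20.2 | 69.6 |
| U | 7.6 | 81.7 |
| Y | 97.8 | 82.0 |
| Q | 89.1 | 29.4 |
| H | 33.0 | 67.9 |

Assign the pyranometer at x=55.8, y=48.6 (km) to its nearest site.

K

Squared distances to each site:
K: 287.380; V: 1250.500; J: 2127.760; D: 714.100; A: 1202.930; S: 1708.360; U: 3418.850; Y: 2879.560; Q: 1477.530; H: 892.330.
Minimum at K.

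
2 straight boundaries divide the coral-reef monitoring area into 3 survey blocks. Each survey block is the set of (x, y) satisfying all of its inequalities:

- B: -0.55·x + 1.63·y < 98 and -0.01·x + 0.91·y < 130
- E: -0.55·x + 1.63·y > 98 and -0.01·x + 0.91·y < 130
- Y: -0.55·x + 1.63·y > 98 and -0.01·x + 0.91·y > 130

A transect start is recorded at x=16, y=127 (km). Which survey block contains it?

E

-0.55·16 + 1.63·127 = 198.210, which is > 98
-0.01·16 + 0.91·127 = 115.410, which is < 130
This sign pattern matches E.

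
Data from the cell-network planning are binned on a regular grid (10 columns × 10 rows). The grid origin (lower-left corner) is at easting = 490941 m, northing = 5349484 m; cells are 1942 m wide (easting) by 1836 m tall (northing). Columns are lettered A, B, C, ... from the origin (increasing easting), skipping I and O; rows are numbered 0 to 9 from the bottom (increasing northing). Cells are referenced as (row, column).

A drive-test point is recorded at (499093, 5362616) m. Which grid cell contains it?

(7, E)

Column index: ⌊(499093 − 490941) / 1942⌋ = ⌊4.198⌋ = 4 → column E
Row offset from origin: ⌊(5362616 − 5349484) / 1836⌋ = ⌊7.153⌋ = 7 → row 7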